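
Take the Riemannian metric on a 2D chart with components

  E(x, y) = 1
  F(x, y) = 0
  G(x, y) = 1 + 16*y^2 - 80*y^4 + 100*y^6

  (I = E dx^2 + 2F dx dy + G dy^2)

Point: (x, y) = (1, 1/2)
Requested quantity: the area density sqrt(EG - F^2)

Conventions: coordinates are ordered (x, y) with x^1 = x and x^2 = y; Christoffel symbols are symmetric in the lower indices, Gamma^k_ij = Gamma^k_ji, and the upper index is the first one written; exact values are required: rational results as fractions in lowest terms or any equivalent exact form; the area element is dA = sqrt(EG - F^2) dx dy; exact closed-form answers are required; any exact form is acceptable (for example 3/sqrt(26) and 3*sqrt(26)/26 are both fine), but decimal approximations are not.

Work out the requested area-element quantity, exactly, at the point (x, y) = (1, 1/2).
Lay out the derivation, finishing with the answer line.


E = 1, F = 0, G = 25/16; EG - F^2 = 25/16

Answer: sqrt(EG - F^2) = 5/4


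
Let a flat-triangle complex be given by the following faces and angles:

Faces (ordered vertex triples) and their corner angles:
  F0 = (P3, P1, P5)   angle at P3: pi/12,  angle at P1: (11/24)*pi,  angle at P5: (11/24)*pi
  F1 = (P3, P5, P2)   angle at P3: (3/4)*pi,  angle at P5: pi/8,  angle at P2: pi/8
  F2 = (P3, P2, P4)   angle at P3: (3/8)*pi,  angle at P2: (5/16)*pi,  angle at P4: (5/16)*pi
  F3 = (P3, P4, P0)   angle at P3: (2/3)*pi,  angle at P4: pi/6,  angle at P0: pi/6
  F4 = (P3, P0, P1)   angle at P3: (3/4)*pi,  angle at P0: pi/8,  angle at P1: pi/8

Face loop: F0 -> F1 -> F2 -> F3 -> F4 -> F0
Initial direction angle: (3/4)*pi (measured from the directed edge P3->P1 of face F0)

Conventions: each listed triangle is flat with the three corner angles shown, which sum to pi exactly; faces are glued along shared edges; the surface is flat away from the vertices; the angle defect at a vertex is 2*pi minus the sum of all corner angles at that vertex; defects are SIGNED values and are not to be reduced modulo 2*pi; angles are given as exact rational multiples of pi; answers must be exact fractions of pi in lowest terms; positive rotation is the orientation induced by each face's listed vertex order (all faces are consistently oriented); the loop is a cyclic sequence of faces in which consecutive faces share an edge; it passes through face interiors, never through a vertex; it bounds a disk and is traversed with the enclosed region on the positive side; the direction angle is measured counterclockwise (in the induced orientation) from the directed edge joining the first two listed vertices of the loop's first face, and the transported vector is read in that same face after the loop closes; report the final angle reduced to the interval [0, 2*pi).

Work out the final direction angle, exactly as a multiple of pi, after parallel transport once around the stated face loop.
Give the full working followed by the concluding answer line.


enclosed vertex P3: corner angles sum to (21/8)*pi, defect = 2*pi - (21/8)*pi = (-5/8)*pi
the rotation equals the total enclosed defect, so the final angle is initial + defects (mod 2*pi)
final angle = (3/4)*pi - (5/8)*pi = pi/8 (mod 2*pi)

Answer: final direction angle = pi/8


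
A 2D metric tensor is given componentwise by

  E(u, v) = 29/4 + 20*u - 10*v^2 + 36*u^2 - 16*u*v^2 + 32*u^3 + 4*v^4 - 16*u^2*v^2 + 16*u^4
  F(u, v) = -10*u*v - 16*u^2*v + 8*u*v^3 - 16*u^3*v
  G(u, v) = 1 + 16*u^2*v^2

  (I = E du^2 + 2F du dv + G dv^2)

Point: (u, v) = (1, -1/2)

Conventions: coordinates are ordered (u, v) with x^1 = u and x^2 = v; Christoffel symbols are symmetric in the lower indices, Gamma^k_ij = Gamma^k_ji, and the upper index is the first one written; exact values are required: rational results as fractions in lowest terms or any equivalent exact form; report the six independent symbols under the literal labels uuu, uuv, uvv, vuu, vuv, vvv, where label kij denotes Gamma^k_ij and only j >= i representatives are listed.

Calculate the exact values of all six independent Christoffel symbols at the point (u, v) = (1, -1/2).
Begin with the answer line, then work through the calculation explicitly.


Answer: Gamma_uuu = 8/7, Gamma_uuv = 4/21, Gamma_uvv = -8/21, Gamma_vuu = 8/35, Gamma_vuv = 4/105, Gamma_vvv = -8/105

E = 101, F = 20, G = 5 at the point
E_u = 240, E_v = 40, F_u = 44, F_v = -36, G_u = 8, G_v = -16
EG - F^2 = 105;  g^inv = (1/105) * [[5, -20], [-20, 101]]
first-kind symbols [ij,l] = (1/2)(d_i g_jl + d_j g_il - d_l g_ij): [uu,u] = E_u/2 = 120, [uu,v] = F_u - E_v/2 = 24, [uv,u] = E_v/2 = 20, [uv,v] = G_u/2 = 4, [vv,u] = F_v - G_u/2 = -40, [vv,v] = G_v/2 = -8
Gamma^u_ij = (G*[ij,u] - F*[ij,v])/(EG - F^2), Gamma^v_ij = (E*[ij,v] - F*[ij,u])/(EG - F^2)


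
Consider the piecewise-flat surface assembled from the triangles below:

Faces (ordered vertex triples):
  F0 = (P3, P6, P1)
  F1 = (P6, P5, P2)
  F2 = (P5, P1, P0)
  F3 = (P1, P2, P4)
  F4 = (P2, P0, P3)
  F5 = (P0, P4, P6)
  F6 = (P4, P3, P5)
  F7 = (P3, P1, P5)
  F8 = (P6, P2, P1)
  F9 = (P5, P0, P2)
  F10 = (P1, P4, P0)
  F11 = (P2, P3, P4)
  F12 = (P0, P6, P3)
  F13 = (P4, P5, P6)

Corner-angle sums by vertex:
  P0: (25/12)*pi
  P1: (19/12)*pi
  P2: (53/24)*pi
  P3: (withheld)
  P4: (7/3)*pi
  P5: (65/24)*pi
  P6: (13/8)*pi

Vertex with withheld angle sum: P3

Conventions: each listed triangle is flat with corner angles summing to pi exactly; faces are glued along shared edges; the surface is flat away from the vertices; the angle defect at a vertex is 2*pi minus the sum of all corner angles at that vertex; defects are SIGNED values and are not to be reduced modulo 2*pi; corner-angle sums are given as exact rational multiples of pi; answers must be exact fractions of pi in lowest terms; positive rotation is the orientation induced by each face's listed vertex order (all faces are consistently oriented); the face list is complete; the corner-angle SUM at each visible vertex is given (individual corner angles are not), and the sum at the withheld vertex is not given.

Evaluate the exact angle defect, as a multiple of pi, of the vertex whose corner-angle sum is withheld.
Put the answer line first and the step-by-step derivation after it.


Answer: defect(P3) = (13/24)*pi

V = 7, E = 21, F = 14; chi = V - E + F = 0
Gauss-Bonnet: total defect = 2*pi*chi = 0; visible defects sum to (-13/24)*pi


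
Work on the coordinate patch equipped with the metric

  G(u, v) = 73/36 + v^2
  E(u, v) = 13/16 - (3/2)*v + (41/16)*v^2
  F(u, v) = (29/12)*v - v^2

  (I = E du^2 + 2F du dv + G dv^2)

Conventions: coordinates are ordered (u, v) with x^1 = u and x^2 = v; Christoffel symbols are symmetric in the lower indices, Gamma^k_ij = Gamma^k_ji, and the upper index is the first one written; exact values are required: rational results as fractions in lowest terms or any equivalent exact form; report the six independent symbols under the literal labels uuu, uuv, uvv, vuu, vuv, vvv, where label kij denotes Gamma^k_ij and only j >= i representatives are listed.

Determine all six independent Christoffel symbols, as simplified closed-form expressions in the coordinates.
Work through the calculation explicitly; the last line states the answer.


E = 13/16 - (3/2)*v + (41/16)*v^2; F = (29/12)*v - v^2; G = 73/36 + v^2
Gamma^k_ij = (1/2) g^{kl} (d_i g_jl + d_j g_il - d_l g_ij), with g^inv = (1/(EG-F^2)) [[G, -F], [-F, E]]
first partials: E_u = 0, E_v = -3/2 + (41/8)*v, F_u = 0, F_v = 29/12 - 2*v, G_u = 0, G_v = 2*v
D = EG - F^2 = 949/576 - (73/24)*v + (97/576)*v^2 + (10/3)*v^3 + (25/16)*v^4
expanded: Gamma^u_uu = (G E_u - 2F F_u + F E_v)/(2D), Gamma^u_uv = (G E_v - F G_u)/(2D), Gamma^u_vv = (2G F_v - G G_u - F G_v)/(2D), Gamma^v_uu = (2E F_u - E E_v - F E_u)/(2D), Gamma^v_uv = (E G_u - F E_v)/(2D), Gamma^v_vv = (E G_v - 2F F_v + F G_u)/(2D); substitute and cancel common factors

Answer: Gamma_uuu = (-1476*v^3 + 3999*v^2 - 1044*v)/(900*v^4 + 1920*v^3 + 97*v^2 - 1752*v + 949), Gamma_uuv = (1476*v^3 - 432*v^2 + 2993*v - 876)/(900*v^4 + 1920*v^3 + 97*v^2 - 1752*v + 949), Gamma_uvv = (-1728*v^3 - 7008*v + 8468)/(2700*v^4 + 5760*v^3 + 291*v^2 - 5256*v + 2847), Gamma_vuu = (-15129*v^3 + 13284*v^2 - 7389*v + 1404)/(3600*v^4 + 7680*v^3 + 388*v^2 - 7008*v + 3796), Gamma_vuv = (1476*v^3 - 3999*v^2 + 1044*v)/(900*v^4 + 1920*v^3 + 97*v^2 - 1752*v + 949), Gamma_vvv = (324*v^3 + 3312*v^2 - 2896*v)/(900*v^4 + 1920*v^3 + 97*v^2 - 1752*v + 949)


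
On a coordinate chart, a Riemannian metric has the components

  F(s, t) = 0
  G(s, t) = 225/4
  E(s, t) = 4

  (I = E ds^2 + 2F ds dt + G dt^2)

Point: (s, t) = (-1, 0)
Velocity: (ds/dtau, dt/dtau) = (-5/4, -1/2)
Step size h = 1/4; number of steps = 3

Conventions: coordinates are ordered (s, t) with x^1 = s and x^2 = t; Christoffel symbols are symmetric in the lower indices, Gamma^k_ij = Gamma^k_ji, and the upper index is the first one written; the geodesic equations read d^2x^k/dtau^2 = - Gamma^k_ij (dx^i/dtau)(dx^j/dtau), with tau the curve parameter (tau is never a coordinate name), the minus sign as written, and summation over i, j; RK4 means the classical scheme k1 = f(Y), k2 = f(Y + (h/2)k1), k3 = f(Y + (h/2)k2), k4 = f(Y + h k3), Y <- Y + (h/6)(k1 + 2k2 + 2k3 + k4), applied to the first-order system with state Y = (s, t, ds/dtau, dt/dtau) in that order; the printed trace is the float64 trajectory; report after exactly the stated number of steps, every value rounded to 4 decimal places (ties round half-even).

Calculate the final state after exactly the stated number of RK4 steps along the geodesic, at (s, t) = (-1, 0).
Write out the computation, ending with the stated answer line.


f(Y) = (ds/dtau, dt/dtau, -Gamma^s_ij Y'^i Y'^j, -Gamma^t_ij Y'^i Y'^j) with the Gammas evaluated at the stage position; h = 0.250000; intermediate values shown to 6 dp
step 0: s = -1.0000, t = 0.0000, ds/dtau = -1.2500, dt/dtau = -0.5000
step 1:
  k1: at (s, t) = (-1.000000, 0.000000), (ds/dtau, dt/dtau) = (-1.250000, -0.500000); Gamma_sss = 0.000000, Gamma_sst = 0.000000, Gamma_stt = 0.000000, Gamma_tss = 0.000000, Gamma_tst = 0.000000, Gamma_ttt = 0.000000; k1 = (-1.250000, -0.500000, 0.000000, 0.000000)
  k2: at (s, t) = (-1.156250, -0.062500), (ds/dtau, dt/dtau) = (-1.250000, -0.500000); Gamma_sss = 0.000000, Gamma_sst = 0.000000, Gamma_stt = 0.000000, Gamma_tss = 0.000000, Gamma_tst = 0.000000, Gamma_ttt = 0.000000; k2 = (-1.250000, -0.500000, 0.000000, 0.000000)
  k3: at (s, t) = (-1.156250, -0.062500), (ds/dtau, dt/dtau) = (-1.250000, -0.500000); Gamma_sss = 0.000000, Gamma_sst = 0.000000, Gamma_stt = 0.000000, Gamma_tss = 0.000000, Gamma_tst = 0.000000, Gamma_ttt = 0.000000; k3 = (-1.250000, -0.500000, 0.000000, 0.000000)
  k4: at (s, t) = (-1.312500, -0.125000), (ds/dtau, dt/dtau) = (-1.250000, -0.500000); Gamma_sss = 0.000000, Gamma_sst = 0.000000, Gamma_stt = 0.000000, Gamma_tss = 0.000000, Gamma_tst = 0.000000, Gamma_ttt = 0.000000; k4 = (-1.250000, -0.500000, 0.000000, 0.000000)
  Y <- Y + (h/6)(k1 + 2k2 + 2k3 + k4): s = -1.3125, t = -0.1250, ds/dtau = -1.2500, dt/dtau = -0.5000
step 2:
  k1: at (s, t) = (-1.312500, -0.125000), (ds/dtau, dt/dtau) = (-1.250000, -0.500000); Gamma_sss = 0.000000, Gamma_sst = 0.000000, Gamma_stt = 0.000000, Gamma_tss = 0.000000, Gamma_tst = 0.000000, Gamma_ttt = 0.000000; k1 = (-1.250000, -0.500000, 0.000000, 0.000000)
  k2: at (s, t) = (-1.468750, -0.187500), (ds/dtau, dt/dtau) = (-1.250000, -0.500000); Gamma_sss = 0.000000, Gamma_sst = 0.000000, Gamma_stt = 0.000000, Gamma_tss = 0.000000, Gamma_tst = 0.000000, Gamma_ttt = 0.000000; k2 = (-1.250000, -0.500000, 0.000000, 0.000000)
  k3: at (s, t) = (-1.468750, -0.187500), (ds/dtau, dt/dtau) = (-1.250000, -0.500000); Gamma_sss = 0.000000, Gamma_sst = 0.000000, Gamma_stt = 0.000000, Gamma_tss = 0.000000, Gamma_tst = 0.000000, Gamma_ttt = 0.000000; k3 = (-1.250000, -0.500000, 0.000000, 0.000000)
  k4: at (s, t) = (-1.625000, -0.250000), (ds/dtau, dt/dtau) = (-1.250000, -0.500000); Gamma_sss = 0.000000, Gamma_sst = 0.000000, Gamma_stt = 0.000000, Gamma_tss = 0.000000, Gamma_tst = 0.000000, Gamma_ttt = 0.000000; k4 = (-1.250000, -0.500000, 0.000000, 0.000000)
  Y <- Y + (h/6)(k1 + 2k2 + 2k3 + k4): s = -1.6250, t = -0.2500, ds/dtau = -1.2500, dt/dtau = -0.5000
step 3:
  k1: at (s, t) = (-1.625000, -0.250000), (ds/dtau, dt/dtau) = (-1.250000, -0.500000); Gamma_sss = 0.000000, Gamma_sst = 0.000000, Gamma_stt = 0.000000, Gamma_tss = 0.000000, Gamma_tst = 0.000000, Gamma_ttt = 0.000000; k1 = (-1.250000, -0.500000, 0.000000, 0.000000)
  k2: at (s, t) = (-1.781250, -0.312500), (ds/dtau, dt/dtau) = (-1.250000, -0.500000); Gamma_sss = 0.000000, Gamma_sst = 0.000000, Gamma_stt = 0.000000, Gamma_tss = 0.000000, Gamma_tst = 0.000000, Gamma_ttt = 0.000000; k2 = (-1.250000, -0.500000, 0.000000, 0.000000)
  k3: at (s, t) = (-1.781250, -0.312500), (ds/dtau, dt/dtau) = (-1.250000, -0.500000); Gamma_sss = 0.000000, Gamma_sst = 0.000000, Gamma_stt = 0.000000, Gamma_tss = 0.000000, Gamma_tst = 0.000000, Gamma_ttt = 0.000000; k3 = (-1.250000, -0.500000, 0.000000, 0.000000)
  k4: at (s, t) = (-1.937500, -0.375000), (ds/dtau, dt/dtau) = (-1.250000, -0.500000); Gamma_sss = 0.000000, Gamma_sst = 0.000000, Gamma_stt = 0.000000, Gamma_tss = 0.000000, Gamma_tst = 0.000000, Gamma_ttt = 0.000000; k4 = (-1.250000, -0.500000, 0.000000, 0.000000)
  Y <- Y + (h/6)(k1 + 2k2 + 2k3 + k4): s = -1.9375, t = -0.3750, ds/dtau = -1.2500, dt/dtau = -0.5000

Answer: s = -1.9375, t = -0.3750, ds/dtau = -1.2500, dt/dtau = -0.5000


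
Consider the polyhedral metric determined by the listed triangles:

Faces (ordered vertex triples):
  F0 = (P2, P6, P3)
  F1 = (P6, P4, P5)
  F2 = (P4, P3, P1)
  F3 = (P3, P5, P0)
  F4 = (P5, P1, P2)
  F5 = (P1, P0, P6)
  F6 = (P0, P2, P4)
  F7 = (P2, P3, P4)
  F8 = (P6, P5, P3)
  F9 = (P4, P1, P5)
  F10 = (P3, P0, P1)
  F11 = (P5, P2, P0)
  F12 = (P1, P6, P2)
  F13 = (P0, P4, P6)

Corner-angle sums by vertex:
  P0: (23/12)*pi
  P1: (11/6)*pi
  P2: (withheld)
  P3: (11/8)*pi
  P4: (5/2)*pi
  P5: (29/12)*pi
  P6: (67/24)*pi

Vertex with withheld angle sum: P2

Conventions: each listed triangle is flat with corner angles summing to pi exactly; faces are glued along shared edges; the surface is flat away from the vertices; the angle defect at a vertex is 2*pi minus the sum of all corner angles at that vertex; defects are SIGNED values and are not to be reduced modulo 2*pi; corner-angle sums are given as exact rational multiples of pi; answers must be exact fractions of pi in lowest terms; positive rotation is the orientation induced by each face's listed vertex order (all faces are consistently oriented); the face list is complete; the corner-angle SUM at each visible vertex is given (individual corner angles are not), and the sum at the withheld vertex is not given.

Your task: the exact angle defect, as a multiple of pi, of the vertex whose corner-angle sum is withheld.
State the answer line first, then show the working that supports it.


Answer: defect(P2) = (5/6)*pi

V = 7, E = 21, F = 14; chi = V - E + F = 0
Gauss-Bonnet: total defect = 2*pi*chi = 0; visible defects sum to (-5/6)*pi


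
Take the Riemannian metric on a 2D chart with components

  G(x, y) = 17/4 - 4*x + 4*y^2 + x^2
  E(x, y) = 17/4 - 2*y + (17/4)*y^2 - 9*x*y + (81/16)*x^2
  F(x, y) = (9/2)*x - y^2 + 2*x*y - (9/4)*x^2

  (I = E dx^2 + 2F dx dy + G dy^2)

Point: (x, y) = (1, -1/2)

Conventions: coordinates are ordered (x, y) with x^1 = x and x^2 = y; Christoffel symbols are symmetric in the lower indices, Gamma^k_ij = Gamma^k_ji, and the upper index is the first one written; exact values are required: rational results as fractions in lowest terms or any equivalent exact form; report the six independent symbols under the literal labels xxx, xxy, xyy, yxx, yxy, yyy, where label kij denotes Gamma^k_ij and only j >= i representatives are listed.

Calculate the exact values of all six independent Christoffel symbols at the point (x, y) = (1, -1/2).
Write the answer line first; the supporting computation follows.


Answer: Gamma_xxx = 629/2222, Gamma_xxy = -47/101, Gamma_xyy = 32/101, Gamma_yxx = 6263/2222, Gamma_yxy = -24/101, Gamma_yyy = -104/101

E = 127/8, F = 1, G = 9/4 at the point
E_x = 117/8, E_y = -61/4, F_x = -1, F_y = 3, G_x = -2, G_y = -4
EG - F^2 = 1111/32;  g^inv = (32/1111) * [[9/4, -1], [-1, 127/8]]
first-kind symbols [ij,l] = (1/2)(d_i g_jl + d_j g_il - d_l g_ij): [xx,x] = E_x/2 = 117/16, [xx,y] = F_x - E_y/2 = 53/8, [xy,x] = E_y/2 = -61/8, [xy,y] = G_x/2 = -1, [yy,x] = F_y - G_x/2 = 4, [yy,y] = G_y/2 = -2
Gamma^x_ij = (G*[ij,x] - F*[ij,y])/(EG - F^2), Gamma^y_ij = (E*[ij,y] - F*[ij,x])/(EG - F^2)


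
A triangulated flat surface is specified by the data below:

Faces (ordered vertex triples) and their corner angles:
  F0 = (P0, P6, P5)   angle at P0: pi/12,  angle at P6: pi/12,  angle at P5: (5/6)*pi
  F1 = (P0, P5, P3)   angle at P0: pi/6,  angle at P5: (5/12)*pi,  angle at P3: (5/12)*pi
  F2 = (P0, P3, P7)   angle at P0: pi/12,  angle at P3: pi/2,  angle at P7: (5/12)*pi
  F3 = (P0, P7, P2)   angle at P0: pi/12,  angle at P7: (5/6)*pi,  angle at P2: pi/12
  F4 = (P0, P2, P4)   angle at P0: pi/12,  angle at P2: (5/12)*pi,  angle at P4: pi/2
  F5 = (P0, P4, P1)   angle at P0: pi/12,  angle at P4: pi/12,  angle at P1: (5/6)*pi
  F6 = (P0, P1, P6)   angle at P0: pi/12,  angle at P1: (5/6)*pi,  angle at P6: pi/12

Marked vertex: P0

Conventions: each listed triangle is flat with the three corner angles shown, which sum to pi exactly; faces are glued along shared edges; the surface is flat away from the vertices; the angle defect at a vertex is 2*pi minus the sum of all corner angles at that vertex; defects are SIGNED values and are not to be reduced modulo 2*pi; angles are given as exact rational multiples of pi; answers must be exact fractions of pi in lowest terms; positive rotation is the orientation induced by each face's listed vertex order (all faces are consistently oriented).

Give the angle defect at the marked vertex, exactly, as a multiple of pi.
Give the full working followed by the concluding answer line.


Sum of corner angles at P0: (2/3)*pi
defect = 2*pi - (2/3)*pi

Answer: defect(P0) = (4/3)*pi


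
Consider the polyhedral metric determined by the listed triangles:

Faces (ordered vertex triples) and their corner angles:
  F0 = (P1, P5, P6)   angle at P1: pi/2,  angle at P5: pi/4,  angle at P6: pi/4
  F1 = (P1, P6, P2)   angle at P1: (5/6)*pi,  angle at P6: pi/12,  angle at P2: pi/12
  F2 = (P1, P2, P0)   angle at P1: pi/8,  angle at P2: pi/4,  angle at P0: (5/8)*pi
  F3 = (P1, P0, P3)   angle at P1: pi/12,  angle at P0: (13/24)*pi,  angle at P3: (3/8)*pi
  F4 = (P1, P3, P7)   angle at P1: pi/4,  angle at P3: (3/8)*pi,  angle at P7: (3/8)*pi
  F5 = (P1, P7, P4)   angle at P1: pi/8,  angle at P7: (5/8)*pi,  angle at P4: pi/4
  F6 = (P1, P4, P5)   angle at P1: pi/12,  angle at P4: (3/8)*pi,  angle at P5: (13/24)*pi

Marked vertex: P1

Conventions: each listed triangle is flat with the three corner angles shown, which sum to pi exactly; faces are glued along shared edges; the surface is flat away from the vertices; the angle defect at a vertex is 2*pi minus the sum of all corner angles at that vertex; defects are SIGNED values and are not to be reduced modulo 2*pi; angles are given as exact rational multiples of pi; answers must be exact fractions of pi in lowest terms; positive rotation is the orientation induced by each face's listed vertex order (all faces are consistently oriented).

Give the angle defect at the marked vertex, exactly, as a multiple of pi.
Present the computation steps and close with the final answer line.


Sum of corner angles at P1: 2*pi
defect = 2*pi - 2*pi

Answer: defect(P1) = 0


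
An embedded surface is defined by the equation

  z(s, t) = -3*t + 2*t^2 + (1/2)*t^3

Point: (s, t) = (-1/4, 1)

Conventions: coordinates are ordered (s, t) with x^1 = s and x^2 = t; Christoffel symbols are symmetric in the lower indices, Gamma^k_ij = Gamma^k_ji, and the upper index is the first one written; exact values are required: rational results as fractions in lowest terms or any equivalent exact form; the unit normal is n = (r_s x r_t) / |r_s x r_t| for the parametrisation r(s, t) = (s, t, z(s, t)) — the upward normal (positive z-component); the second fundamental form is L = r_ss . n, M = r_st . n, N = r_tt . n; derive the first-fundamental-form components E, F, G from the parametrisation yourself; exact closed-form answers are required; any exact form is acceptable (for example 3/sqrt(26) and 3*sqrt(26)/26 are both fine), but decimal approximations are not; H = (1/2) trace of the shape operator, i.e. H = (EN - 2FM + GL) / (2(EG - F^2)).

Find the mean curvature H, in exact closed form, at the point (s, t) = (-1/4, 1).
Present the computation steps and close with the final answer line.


z_s = 0, z_t = 5/2, z_ss = 0, z_st = 0, z_tt = 7
E = 1, F = 0, G = 29/4; answer radicand W^2 = 29/4
unnormalised second-form numerators: l = 0, m = 0, n = 7; L = l/sqrt(29/4), and similarly M = m/sqrt(W^2), N = n/sqrt(W^2)
H = (E*n - 2*F*m + G*l) / (2*(EG - F^2)*sqrt(W^2)); E*n - 2*F*m + G*l = 7, EG - F^2 = 29/4, so H = (14/29)/sqrt(29/4)

Answer: H = 28*sqrt(29)/841


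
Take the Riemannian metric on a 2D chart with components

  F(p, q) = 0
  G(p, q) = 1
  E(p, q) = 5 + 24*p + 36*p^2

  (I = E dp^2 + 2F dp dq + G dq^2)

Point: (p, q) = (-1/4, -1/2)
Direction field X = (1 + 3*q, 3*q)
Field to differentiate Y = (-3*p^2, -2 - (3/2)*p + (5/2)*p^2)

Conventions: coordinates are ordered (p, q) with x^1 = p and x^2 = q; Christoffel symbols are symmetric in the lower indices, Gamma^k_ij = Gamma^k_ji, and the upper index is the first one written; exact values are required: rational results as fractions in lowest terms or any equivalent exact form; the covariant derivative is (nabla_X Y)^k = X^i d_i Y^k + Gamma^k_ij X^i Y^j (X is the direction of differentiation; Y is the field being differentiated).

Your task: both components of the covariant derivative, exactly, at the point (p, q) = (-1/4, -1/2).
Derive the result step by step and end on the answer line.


E = 5/4, F = 0, G = 1 at the point
E_p = 6, E_q = 0, F_p = 0, F_q = 0, G_p = 0, G_q = 0
EG - F^2 = 5/4;  g^inv = (4/5) * [[1, 0], [0, 5/4]]
first-kind symbols [ij,l] = (1/2)(d_i g_jl + d_j g_il - d_l g_ij): [pp,p] = E_p/2 = 3, [pp,q] = F_p - E_q/2 = 0, [pq,p] = E_q/2 = 0, [pq,q] = G_p/2 = 0, [qq,p] = F_q - G_p/2 = 0, [qq,q] = G_q/2 = 0
Gamma^p_ij = (G*[ij,p] - F*[ij,q])/(EG - F^2), Gamma^q_ij = (E*[ij,q] - F*[ij,p])/(EG - F^2)
Gamma_ppp = 12/5, Gamma_ppq = 0, Gamma_pqq = 0, Gamma_qpp = 0, Gamma_qpq = 0, Gamma_qqq = 0
X = (-1/2, -3/2), Y = (-3/16, -47/32) at the point

Answer: (nabla_X Y)^p = -21/40, (nabla_X Y)^q = 11/8


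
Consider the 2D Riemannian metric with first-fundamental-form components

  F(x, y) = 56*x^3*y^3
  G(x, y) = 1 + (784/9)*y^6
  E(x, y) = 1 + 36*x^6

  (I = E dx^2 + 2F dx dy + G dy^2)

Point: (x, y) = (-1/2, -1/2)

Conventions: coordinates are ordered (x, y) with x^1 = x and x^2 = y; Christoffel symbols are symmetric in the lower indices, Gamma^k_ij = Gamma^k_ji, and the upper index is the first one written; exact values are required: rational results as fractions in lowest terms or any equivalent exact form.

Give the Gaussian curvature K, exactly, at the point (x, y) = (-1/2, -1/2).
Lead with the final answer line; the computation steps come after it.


Answer: K = 653184/177241

E = 25/16, F = 7/8, G = 85/36, EG - F^2 = 421/144 at the point
E_x = -27/4, E_y = 0, F_x = -21/4, F_y = -21/4, G_x = 0, G_y = -49/3
E_yy = 0, F_xy = 63/2, G_xx = 0
Evaluate Brioschi's two determinant matrices M1, M2 and divide by (EG - F^2)^2.
M1 = [[-E_yy/2 + F_xy - G_xx/2, E_x/2, F_x - E_y/2], [F_y - G_x/2, E, F], [G_y/2, F, G]] = [[63/2, -27/8, -21/4], [-21/4, 25/16, 7/8], [-49/6, 7/8, 85/36]]; det M1 = 63/2
M2 = [[0, E_y/2, G_x/2], [E_y/2, E, F], [G_x/2, F, G]] = [[0, 0, 0], [0, 25/16, 7/8], [0, 7/8, 85/36]]; det M2 = 0
det M1 - det M2 = 63/2; K = 63/2 / (421/144)^2 = 653184/177241


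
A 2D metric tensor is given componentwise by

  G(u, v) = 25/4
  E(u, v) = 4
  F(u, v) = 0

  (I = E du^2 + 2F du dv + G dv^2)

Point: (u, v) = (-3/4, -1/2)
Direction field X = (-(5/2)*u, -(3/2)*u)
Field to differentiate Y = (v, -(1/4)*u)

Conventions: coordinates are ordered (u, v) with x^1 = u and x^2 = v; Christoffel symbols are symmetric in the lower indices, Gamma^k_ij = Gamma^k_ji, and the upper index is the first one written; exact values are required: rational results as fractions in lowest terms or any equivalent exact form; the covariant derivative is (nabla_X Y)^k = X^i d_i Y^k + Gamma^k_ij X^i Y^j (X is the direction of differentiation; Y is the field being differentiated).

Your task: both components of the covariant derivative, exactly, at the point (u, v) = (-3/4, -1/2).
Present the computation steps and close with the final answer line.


E = 4, F = 0, G = 25/4 at the point
E_u = 0, E_v = 0, F_u = 0, F_v = 0, G_u = 0, G_v = 0
EG - F^2 = 25;  g^inv = (1/25) * [[25/4, 0], [0, 4]]
first-kind symbols [ij,l] = (1/2)(d_i g_jl + d_j g_il - d_l g_ij): [uu,u] = E_u/2 = 0, [uu,v] = F_u - E_v/2 = 0, [uv,u] = E_v/2 = 0, [uv,v] = G_u/2 = 0, [vv,u] = F_v - G_u/2 = 0, [vv,v] = G_v/2 = 0
Gamma^u_ij = (G*[ij,u] - F*[ij,v])/(EG - F^2), Gamma^v_ij = (E*[ij,v] - F*[ij,u])/(EG - F^2)
Gamma_uuu = 0, Gamma_uuv = 0, Gamma_uvv = 0, Gamma_vuu = 0, Gamma_vuv = 0, Gamma_vvv = 0
X = (15/8, 9/8), Y = (-1/2, 3/16) at the point

Answer: (nabla_X Y)^u = 9/8, (nabla_X Y)^v = -15/32


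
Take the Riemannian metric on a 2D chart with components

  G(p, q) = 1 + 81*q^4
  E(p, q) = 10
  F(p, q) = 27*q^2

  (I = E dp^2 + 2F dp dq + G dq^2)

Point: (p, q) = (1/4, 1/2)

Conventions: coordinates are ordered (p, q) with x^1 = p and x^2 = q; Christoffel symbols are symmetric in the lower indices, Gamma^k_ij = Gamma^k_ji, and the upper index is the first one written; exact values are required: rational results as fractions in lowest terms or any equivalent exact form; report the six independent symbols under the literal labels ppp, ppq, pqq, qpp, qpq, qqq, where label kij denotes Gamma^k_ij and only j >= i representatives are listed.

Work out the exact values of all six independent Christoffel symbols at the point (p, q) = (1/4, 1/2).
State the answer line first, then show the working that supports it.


Answer: Gamma_ppp = 0, Gamma_ppq = 0, Gamma_pqq = 432/241, Gamma_qpp = 0, Gamma_qpq = 0, Gamma_qqq = 324/241

E = 10, F = 27/4, G = 97/16 at the point
E_p = 0, E_q = 0, F_p = 0, F_q = 27, G_p = 0, G_q = 81/2
EG - F^2 = 241/16;  g^inv = (16/241) * [[97/16, -27/4], [-27/4, 10]]
first-kind symbols [ij,l] = (1/2)(d_i g_jl + d_j g_il - d_l g_ij): [pp,p] = E_p/2 = 0, [pp,q] = F_p - E_q/2 = 0, [pq,p] = E_q/2 = 0, [pq,q] = G_p/2 = 0, [qq,p] = F_q - G_p/2 = 27, [qq,q] = G_q/2 = 81/4
Gamma^p_ij = (G*[ij,p] - F*[ij,q])/(EG - F^2), Gamma^q_ij = (E*[ij,q] - F*[ij,p])/(EG - F^2)


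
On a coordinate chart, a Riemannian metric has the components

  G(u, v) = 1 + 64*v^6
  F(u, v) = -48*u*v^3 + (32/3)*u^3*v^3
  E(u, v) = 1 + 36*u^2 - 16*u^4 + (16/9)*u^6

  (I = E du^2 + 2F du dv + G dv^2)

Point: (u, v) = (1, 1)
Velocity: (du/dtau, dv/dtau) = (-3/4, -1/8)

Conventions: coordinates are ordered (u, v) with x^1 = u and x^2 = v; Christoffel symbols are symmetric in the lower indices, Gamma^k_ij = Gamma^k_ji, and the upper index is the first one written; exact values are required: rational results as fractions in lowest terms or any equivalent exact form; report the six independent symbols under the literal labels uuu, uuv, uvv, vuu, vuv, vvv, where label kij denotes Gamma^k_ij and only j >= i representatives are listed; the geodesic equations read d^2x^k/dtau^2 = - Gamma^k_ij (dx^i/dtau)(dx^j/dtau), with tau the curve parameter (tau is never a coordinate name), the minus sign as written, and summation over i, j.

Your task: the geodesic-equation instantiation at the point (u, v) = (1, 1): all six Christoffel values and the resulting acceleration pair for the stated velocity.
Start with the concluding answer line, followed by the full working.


Answer: Gamma_uuu = 84/781, Gamma_uuv = 0, Gamma_uvv = -1008/781, Gamma_vuu = -144/781, Gamma_vuv = 0, Gamma_vvv = 1728/781; accelerations (d^2u/dtau^2, d^2v/dtau^2) = (-63/1562, 54/781)

E = 205/9, F = -112/3, G = 65 at the point
E_u = 56/3, E_v = 0, F_u = -16, F_v = -112, G_u = 0, G_v = 384
EG - F^2 = 781/9;  g^inv = (9/781) * [[65, 112/3], [112/3, 205/9]]
first-kind symbols [ij,l] = (1/2)(d_i g_jl + d_j g_il - d_l g_ij): [uu,u] = E_u/2 = 28/3, [uu,v] = F_u - E_v/2 = -16, [uv,u] = E_v/2 = 0, [uv,v] = G_u/2 = 0, [vv,u] = F_v - G_u/2 = -112, [vv,v] = G_v/2 = 192
Gamma^u_ij = (G*[ij,u] - F*[ij,v])/(EG - F^2), Gamma^v_ij = (E*[ij,v] - F*[ij,u])/(EG - F^2)
Gamma_uuu = 84/781, Gamma_uuv = 0, Gamma_uvv = -1008/781, Gamma_vuu = -144/781, Gamma_vuv = 0, Gamma_vvv = 1728/781
d^2u/dtau^2 = -(Gamma_uuu*(-3/4)^2 + 2*Gamma_uuv*(-3/4)*(-1/8) + Gamma_uvv*(-1/8)^2) = -63/1562
d^2v/dtau^2 = -(Gamma_vuu*(-3/4)^2 + 2*Gamma_vuv*(-3/4)*(-1/8) + Gamma_vvv*(-1/8)^2) = 54/781


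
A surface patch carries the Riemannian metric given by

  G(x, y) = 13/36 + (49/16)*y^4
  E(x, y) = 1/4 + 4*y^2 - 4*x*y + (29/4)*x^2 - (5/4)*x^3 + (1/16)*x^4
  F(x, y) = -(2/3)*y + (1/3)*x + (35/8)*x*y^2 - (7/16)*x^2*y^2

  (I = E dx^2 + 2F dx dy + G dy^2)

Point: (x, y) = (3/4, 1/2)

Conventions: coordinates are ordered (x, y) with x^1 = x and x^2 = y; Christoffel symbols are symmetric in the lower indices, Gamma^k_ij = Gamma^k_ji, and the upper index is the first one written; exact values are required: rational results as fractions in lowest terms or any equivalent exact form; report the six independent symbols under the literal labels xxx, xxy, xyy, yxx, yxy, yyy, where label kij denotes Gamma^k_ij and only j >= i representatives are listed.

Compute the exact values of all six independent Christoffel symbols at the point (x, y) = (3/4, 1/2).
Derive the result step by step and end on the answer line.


E = 13601/4096, F = 2075/3072, G = 1273/2304 at the point
E_x = 1759/256, E_y = 1, F_x = 485/384, F_y = 1819/768, G_x = 0, G_y = 49/32
EG - F^2 = 203257/147456;  g^inv = (147456/203257) * [[1273/2304, -2075/3072], [-2075/3072, 13601/4096]]
first-kind symbols [ij,l] = (1/2)(d_i g_jl + d_j g_il - d_l g_ij): [xx,x] = E_x/2 = 1759/512, [xx,y] = F_x - E_y/2 = 293/384, [xy,x] = E_y/2 = 1/2, [xy,y] = G_x/2 = 0, [yy,x] = F_y - G_x/2 = 1819/768, [yy,y] = G_y/2 = 49/64
Gamma^x_ij = (G*[ij,x] - F*[ij,y])/(EG - F^2), Gamma^y_ij = (E*[ij,y] - F*[ij,x])/(EG - F^2)

Answer: Gamma_xxx = 203904/203257, Gamma_xxy = 40736/203257, Gamma_xyy = 350128/609771, Gamma_yxx = 31422/203257, Gamma_yxy = -49800/203257, Gamma_yyy = 138976/203257


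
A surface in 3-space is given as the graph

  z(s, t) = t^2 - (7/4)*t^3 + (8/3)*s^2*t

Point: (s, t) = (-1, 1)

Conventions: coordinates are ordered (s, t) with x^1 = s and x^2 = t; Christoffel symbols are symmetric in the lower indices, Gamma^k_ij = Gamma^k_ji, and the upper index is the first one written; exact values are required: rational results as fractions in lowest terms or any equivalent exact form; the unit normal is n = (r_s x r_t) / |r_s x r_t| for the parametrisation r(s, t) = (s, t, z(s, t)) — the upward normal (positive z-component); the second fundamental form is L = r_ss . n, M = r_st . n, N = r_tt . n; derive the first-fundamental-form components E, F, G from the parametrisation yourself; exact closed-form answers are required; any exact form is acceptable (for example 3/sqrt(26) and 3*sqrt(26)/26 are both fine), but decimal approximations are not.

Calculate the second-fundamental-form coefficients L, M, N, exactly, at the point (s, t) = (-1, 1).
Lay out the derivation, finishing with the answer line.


z_s = -16/3, z_t = -7/12, z_ss = 16/3, z_st = -16/3, z_tt = -17/2
E = 265/9, F = 28/9, G = 193/144; answer radicand W^2 = 4289/144
unnormalised second-form numerators: l = 16/3, m = -16/3, n = -17/2; L = l/sqrt(4289/144), and similarly M = m/sqrt(W^2), N = n/sqrt(W^2)

Answer: L = 64*sqrt(4289)/4289, M = -64*sqrt(4289)/4289, N = -102*sqrt(4289)/4289


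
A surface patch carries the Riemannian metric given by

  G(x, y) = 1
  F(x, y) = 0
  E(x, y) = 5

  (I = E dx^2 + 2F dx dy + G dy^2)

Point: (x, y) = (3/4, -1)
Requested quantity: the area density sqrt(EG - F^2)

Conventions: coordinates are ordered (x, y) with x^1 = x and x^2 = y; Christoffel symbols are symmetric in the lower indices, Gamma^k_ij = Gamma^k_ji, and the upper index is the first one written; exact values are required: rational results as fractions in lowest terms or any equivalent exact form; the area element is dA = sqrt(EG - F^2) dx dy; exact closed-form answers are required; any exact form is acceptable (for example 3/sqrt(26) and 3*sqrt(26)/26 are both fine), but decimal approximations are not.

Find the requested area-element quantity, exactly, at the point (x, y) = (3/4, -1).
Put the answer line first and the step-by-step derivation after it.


Answer: sqrt(EG - F^2) = sqrt(5)

E = 5, F = 0, G = 1; EG - F^2 = 5


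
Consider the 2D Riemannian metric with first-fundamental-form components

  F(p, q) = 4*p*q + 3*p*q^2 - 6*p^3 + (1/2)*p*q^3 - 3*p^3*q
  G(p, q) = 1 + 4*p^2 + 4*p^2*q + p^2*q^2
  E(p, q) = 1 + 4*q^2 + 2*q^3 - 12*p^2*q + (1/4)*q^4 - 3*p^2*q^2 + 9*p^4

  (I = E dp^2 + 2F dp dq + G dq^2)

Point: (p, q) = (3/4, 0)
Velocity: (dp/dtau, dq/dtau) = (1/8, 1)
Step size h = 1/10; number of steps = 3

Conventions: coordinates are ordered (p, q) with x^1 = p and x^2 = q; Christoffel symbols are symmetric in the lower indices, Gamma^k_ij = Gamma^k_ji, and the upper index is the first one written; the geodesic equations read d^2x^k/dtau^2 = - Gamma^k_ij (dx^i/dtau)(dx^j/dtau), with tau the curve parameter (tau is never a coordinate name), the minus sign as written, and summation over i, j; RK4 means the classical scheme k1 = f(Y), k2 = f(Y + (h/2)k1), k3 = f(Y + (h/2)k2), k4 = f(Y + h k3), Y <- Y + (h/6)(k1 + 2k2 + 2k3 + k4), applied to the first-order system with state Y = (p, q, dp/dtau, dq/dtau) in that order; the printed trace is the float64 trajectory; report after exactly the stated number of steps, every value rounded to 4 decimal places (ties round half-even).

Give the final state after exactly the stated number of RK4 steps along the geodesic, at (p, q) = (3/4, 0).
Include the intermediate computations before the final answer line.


f(Y) = (dp/dtau, dq/dtau, -Gamma^p_ij Y'^i Y'^j, -Gamma^q_ij Y'^i Y'^j) with the Gammas evaluated at the stage position; h = 0.100000; intermediate values shown to 6 dp
step 0: p = 0.7500, q = 0.0000, dp/dtau = 0.1250, dq/dtau = 1.0000
step 1:
  k1: at (p, q) = (0.750000, 0.000000), (dp/dtau, dq/dtau) = (0.125000, 1.000000); Gamma_ppp = 1.245356, Gamma_ppq = -0.553491, Gamma_pqq = -0.207559, Gamma_qpp = -1.106983, Gamma_qpq = 0.491992, Gamma_qqq = 0.184497; k1 = (0.125000, 1.000000, 0.326473, -0.290199)
  k2: at (p, q) = (0.756250, 0.050000), (dp/dtau, dq/dtau) = (0.141324, 0.985490); Gamma_ppp = 1.218917, Gamma_ppq = -0.550695, Gamma_pqq = -0.203153, Gamma_qpp = -1.170463, Gamma_qpq = 0.528804, Gamma_qqq = 0.195077; k2 = (0.141324, 0.985490, 0.326350, -0.313376)
  k3: at (p, q) = (0.757066, 0.049275), (dp/dtau, dq/dtau) = (0.141317, 0.984331); Gamma_ppp = 1.220040, Gamma_ppq = -0.550414, Gamma_pqq = -0.203340, Gamma_qpp = -1.168632, Gamma_qpq = 0.527221, Gamma_qqq = 0.194772; k3 = (0.141317, 0.984331, 0.325781, -0.312054)
  k4: at (p, q) = (0.764132, 0.098433), (dp/dtau, dq/dtau) = (0.157578, 0.968795); Gamma_ppp = 1.189627, Gamma_ppq = -0.544485, Gamma_pqq = -0.198271, Gamma_qpp = -1.230687, Gamma_qpq = 0.563279, Gamma_qqq = 0.205115; k4 = (0.157578, 0.968795, 0.322794, -0.333935)
  Y <- Y + (h/6)(k1 + 2k2 + 2k3 + k4): p = 0.7641, q = 0.0985, dp/dtau = 0.1576, dq/dtau = 0.9688
step 2:
  k1: at (p, q) = (0.764131, 0.098474), (dp/dtau, dq/dtau) = (0.157559, 0.968750); Gamma_ppp = 1.189593, Gamma_ppq = -0.544481, Gamma_pqq = -0.198266, Gamma_qpp = -1.230746, Gamma_qpq = 0.563317, Gamma_qqq = 0.205124; k1 = (0.157559, 0.968750, 0.322750, -0.333915)
  k2: at (p, q) = (0.772009, 0.146911), (dp/dtau, dq/dtau) = (0.173696, 0.952054); Gamma_ppp = 1.155290, Gamma_ppq = -0.535466, Gamma_pqq = -0.192548, Gamma_qpp = -1.290849, Gamma_qpq = 0.598296, Gamma_qqq = 0.215141; k2 = (0.173696, 0.952054, 0.316770, -0.353939)
  k3: at (p, q) = (0.772816, 0.146077), (dp/dtau, dq/dtau) = (0.173397, 0.951053); Gamma_ppp = 1.156911, Gamma_ppq = -0.535449, Gamma_pqq = -0.192818, Gamma_qpp = -1.288702, Gamma_qpq = 0.596445, Gamma_qqq = 0.214784; k3 = (0.173397, 0.951053, 0.316222, -0.352245)
  k4: at (p, q) = (0.781471, 0.193579), (dp/dtau, dq/dtau) = (0.189181, 0.933526); Gamma_ppp = 1.119647, Gamma_ppq = -0.523806, Gamma_pqq = -0.186608, Gamma_qpp = -1.345763, Gamma_qpq = 0.629590, Gamma_qqq = 0.224294; k4 = (0.189181, 0.933526, 0.307565, -0.369679)
  Y <- Y + (h/6)(k1 + 2k2 + 2k3 + k4): p = 0.7815, q = 0.1936, dp/dtau = 0.1892, dq/dtau = 0.9335
step 3:
  k1: at (p, q) = (0.781480, 0.193615), (dp/dtau, dq/dtau) = (0.189164, 0.933484); Gamma_ppp = 1.119620, Gamma_ppq = -0.523796, Gamma_pqq = -0.186603, Gamma_qpp = -1.345803, Gamma_qpq = 0.629612, Gamma_qqq = 0.224300; k1 = (0.189164, 0.933484, 0.307527, -0.369652)
  k2: at (p, q) = (0.790938, 0.240290), (dp/dtau, dq/dtau) = (0.204540, 0.915001); Gamma_ppp = 1.079786, Gamma_ppq = -0.509739, Gamma_pqq = -0.179964, Gamma_qpp = -1.399331, Gamma_qpq = 0.660588, Gamma_qqq = 0.233222; k2 = (0.204540, 0.915001, 0.296296, -0.383981)
  k3: at (p, q) = (0.791707, 0.239366), (dp/dtau, dq/dtau) = (0.203979, 0.914285); Gamma_ppp = 1.081902, Gamma_ppq = -0.510032, Gamma_pqq = -0.180317, Gamma_qpp = -1.397013, Gamma_qpq = 0.658582, Gamma_qqq = 0.232836; k3 = (0.203979, 0.914285, 0.295952, -0.382149)
  k4: at (p, q) = (0.801878, 0.285044), (dp/dtau, dq/dtau) = (0.218759, 0.895269); Gamma_ppp = 1.040585, Gamma_ppq = -0.494212, Gamma_pqq = -0.173431, Gamma_qpp = -1.446314, Gamma_qpq = 0.686907, Gamma_qqq = 0.241052; k4 = (0.218759, 0.895269, 0.282789, -0.393050)
  Y <- Y + (h/6)(k1 + 2k2 + 2k3 + k4): p = 0.8019, q = 0.2851, dp/dtau = 0.2187, dq/dtau = 0.8952

Answer: p = 0.8019, q = 0.2851, dp/dtau = 0.2187, dq/dtau = 0.8952


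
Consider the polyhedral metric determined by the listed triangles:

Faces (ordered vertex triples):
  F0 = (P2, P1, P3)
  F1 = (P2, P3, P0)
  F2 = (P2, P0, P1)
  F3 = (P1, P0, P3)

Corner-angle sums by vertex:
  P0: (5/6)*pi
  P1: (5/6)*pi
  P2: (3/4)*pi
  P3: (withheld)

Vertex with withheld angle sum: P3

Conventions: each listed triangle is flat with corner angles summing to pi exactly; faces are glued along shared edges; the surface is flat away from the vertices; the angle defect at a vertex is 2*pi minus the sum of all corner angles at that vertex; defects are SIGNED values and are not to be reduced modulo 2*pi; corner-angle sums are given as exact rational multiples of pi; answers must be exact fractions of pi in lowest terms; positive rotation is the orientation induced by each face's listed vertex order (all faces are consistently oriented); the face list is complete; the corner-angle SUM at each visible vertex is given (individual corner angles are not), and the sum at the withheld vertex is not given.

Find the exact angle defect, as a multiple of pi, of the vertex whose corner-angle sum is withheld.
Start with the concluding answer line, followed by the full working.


Answer: defect(P3) = (5/12)*pi

V = 4, E = 6, F = 4; chi = V - E + F = 2
Gauss-Bonnet: total defect = 2*pi*chi = 4*pi; visible defects sum to (43/12)*pi


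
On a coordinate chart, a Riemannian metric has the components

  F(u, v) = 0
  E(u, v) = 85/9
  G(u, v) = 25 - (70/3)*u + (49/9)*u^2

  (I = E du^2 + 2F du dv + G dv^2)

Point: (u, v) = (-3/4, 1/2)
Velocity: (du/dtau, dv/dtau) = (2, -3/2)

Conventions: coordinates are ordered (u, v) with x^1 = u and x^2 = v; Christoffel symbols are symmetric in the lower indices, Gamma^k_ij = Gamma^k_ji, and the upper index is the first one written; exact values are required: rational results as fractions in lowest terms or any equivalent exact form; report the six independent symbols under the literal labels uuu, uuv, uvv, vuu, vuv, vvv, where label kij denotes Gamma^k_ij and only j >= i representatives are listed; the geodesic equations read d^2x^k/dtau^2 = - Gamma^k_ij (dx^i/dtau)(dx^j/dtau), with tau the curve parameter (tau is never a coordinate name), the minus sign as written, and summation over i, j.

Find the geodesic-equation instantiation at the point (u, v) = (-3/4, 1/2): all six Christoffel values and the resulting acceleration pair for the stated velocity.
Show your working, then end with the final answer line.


E = 85/9, F = 0, G = 729/16 at the point
E_u = 0, E_v = 0, F_u = 0, F_v = 0, G_u = -63/2, G_v = 0
EG - F^2 = 6885/16;  g^inv = (16/6885) * [[729/16, 0], [0, 85/9]]
first-kind symbols [ij,l] = (1/2)(d_i g_jl + d_j g_il - d_l g_ij): [uu,u] = E_u/2 = 0, [uu,v] = F_u - E_v/2 = 0, [uv,u] = E_v/2 = 0, [uv,v] = G_u/2 = -63/4, [vv,u] = F_v - G_u/2 = 63/4, [vv,v] = G_v/2 = 0
Gamma^u_ij = (G*[ij,u] - F*[ij,v])/(EG - F^2), Gamma^v_ij = (E*[ij,v] - F*[ij,u])/(EG - F^2)
Gamma_uuu = 0, Gamma_uuv = 0, Gamma_uvv = 567/340, Gamma_vuu = 0, Gamma_vuv = -28/81, Gamma_vvv = 0
d^2u/dtau^2 = -(Gamma_uuu*(2)^2 + 2*Gamma_uuv*(2)*(-3/2) + Gamma_uvv*(-3/2)^2) = -5103/1360
d^2v/dtau^2 = -(Gamma_vuu*(2)^2 + 2*Gamma_vuv*(2)*(-3/2) + Gamma_vvv*(-3/2)^2) = -56/27

Answer: Gamma_uuu = 0, Gamma_uuv = 0, Gamma_uvv = 567/340, Gamma_vuu = 0, Gamma_vuv = -28/81, Gamma_vvv = 0; accelerations (d^2u/dtau^2, d^2v/dtau^2) = (-5103/1360, -56/27)
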